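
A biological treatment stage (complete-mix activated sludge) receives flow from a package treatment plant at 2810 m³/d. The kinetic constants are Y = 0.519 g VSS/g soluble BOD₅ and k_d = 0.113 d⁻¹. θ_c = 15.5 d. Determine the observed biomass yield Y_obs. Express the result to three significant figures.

Observed yield with endogenous decay: Y_obs = Y / (1 + k_d·θ_c) = 0.519 / (1 + 0.113 × 15.5) = 0.519 / 2.752 = 0.1886 g VSS/g soluble BOD₅.

Y_obs ≈ 0.189 g VSS/g soluble BOD₅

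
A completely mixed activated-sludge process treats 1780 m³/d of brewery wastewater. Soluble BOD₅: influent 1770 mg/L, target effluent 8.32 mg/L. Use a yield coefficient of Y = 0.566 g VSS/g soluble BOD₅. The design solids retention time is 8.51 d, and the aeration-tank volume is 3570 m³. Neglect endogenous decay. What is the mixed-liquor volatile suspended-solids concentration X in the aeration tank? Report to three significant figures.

X ≈ 4230 mg/L

Without decay, X = Y Q (S₀−S) θ_c / V = 0.566 × 1780 × (1770 − 8.32) × 8.51 / 3570 = 4231 mg/L.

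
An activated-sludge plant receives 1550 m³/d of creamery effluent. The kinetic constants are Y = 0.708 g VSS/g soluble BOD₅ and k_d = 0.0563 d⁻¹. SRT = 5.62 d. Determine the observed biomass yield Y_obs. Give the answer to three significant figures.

Y_obs ≈ 0.538 g VSS/g soluble BOD₅

The observed yield is Y_obs = Y/(1 + k_d·θ_c) = 0.708 / (1 + 0.0563 × 5.62) = 0.708 / 1.316 = 0.5378 g VSS per g soluble BOD₅ removed.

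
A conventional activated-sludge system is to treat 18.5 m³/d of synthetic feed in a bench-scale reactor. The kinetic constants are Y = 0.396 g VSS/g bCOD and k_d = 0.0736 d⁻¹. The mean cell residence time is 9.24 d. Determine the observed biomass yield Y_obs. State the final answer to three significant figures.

Y_obs ≈ 0.236 g VSS/g bCOD

Observed yield with endogenous decay: Y_obs = Y / (1 + k_d·θ_c) = 0.396 / (1 + 0.0736 × 9.24) = 0.396 / 1.680 = 0.2357 g VSS/g bCOD.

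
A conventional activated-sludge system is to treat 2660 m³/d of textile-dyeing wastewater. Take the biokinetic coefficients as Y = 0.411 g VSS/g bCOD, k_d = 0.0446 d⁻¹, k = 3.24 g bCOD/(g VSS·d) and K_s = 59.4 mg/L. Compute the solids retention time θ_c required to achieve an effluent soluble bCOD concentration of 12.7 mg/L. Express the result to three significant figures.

At the target effluent, Y k S/(K_s+S) = 0.411×3.24×12.7/72.10 = 0.2346 d⁻¹.
Then 1/θ_c = μ − k_d = 0.2346 − 0.0446 = 0.1900 d⁻¹, giving θ_c = 5.264 d.

θ_c ≈ 5.26 d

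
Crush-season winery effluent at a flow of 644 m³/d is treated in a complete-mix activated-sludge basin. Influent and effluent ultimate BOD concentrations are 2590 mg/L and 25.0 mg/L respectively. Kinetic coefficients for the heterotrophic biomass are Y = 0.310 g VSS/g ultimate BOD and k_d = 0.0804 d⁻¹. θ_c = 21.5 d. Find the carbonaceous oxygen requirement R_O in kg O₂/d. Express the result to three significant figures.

R_O ≈ 1390 kg O₂/d

Correct the yield for decay: Y_obs = Y/(1 + k_d θ_c) = 0.310 / (1 + 0.0804 × 21.5) = 0.310 / 2.729 = 0.1136.
ΔS = 2590 − 25.0 = 2565 mg/L, so the substrate removal rate is 644 × 2565/1000 = 1652 kg ultimate BOD/d.
P_X = Y_obs·Q·(S₀ − S) = 0.1136 × 1652 = 187.7 kg VSS/d.
Carbonaceous O₂ demand = substrate oxidised − cell-mass equivalent = 1652 − 1.42 × 187.7 = 1385 kg O₂/d.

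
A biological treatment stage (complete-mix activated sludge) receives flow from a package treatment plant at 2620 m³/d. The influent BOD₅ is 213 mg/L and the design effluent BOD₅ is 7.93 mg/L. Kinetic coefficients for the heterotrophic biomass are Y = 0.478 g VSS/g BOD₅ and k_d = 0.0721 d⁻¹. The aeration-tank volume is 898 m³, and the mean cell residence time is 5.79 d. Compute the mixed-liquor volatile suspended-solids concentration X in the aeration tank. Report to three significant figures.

X = Y·Q·ΔS·θ_c / [V·(1 + k_d θ_c)] = 0.478 × 2620 × (213 − 7.93) × 5.79 / [898 × (1 + 0.0721 × 5.79)] = 1168 mg/L.

X ≈ 1170 mg/L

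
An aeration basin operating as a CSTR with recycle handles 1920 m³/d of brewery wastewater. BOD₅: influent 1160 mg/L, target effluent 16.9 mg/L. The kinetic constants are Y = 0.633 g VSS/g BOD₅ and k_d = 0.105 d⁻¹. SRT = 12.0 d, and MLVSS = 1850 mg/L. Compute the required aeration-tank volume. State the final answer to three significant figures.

Steady-state biomass mass balance: V·X·(1 + k_d·θ_c) = Y·Q·(S₀ − S)·θ_c, so V = 0.633 × 1920 × (1160 − 16.9) × 12.0 / [1850 × (1 + 0.105 × 12.0)] = 1.67×10^7 / 4181 = 3987 m³.

V ≈ 3990 m³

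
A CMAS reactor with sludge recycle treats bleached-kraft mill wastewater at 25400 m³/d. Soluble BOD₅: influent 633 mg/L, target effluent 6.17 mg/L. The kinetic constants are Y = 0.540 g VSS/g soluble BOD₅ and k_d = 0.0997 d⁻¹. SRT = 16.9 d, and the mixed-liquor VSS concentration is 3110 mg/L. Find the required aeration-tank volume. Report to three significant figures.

V ≈ 17400 m³

From the SRT design equation V = Y Q (S₀−S) θ_c / [X (1 + k_d θ_c)] = 0.540 × 25400 × (633 − 6.17) × 16.9 / [3110 × (1 + 0.0997 × 16.9)] = 1.45×10^8 / 8350 = 17401 m³.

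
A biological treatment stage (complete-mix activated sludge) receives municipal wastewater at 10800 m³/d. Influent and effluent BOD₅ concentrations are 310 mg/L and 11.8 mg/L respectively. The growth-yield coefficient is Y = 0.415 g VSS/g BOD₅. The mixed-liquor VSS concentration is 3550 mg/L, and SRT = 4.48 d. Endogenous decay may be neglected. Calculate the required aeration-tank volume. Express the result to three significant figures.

V ≈ 1690 m³

Biomass mass balance (decay neglected): V·X = Y·Q·(S₀ − S)·θ_c, so V = 0.415 × 10800 × (310 − 11.8) × 4.48 / 3550 = 1687 m³.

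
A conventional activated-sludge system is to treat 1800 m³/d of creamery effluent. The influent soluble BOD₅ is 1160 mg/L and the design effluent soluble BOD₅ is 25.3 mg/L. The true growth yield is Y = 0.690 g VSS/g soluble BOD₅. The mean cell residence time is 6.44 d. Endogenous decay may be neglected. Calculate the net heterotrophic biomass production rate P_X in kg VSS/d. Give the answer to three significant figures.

No decay correction is needed, so Y_obs = Y = 0.690.
Substrate removed = Q·(S₀ − S) = 1800 m³/d × (1160 − 25.3) g/m³ = 2.04×10^6 g/d = 2042 kg/d.
Net biomass production P_X = Y_obs × Q·(S₀ − S) = 0.6900 × 2042 = 1409 kg VSS/d.

P_X ≈ 1410 kg VSS/d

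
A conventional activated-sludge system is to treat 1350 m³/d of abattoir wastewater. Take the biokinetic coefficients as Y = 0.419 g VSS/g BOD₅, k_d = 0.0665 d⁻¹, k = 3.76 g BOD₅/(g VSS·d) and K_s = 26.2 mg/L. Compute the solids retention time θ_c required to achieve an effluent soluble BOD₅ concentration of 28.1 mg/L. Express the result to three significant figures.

θ_c ≈ 1.34 d

At the target effluent, Y k S/(K_s+S) = 0.419×3.76×28.1/54.30 = 0.8153 d⁻¹.
1/θ_c = 0.8153 − 0.0665 = 0.7488 d⁻¹, so θ_c = 1.336 d.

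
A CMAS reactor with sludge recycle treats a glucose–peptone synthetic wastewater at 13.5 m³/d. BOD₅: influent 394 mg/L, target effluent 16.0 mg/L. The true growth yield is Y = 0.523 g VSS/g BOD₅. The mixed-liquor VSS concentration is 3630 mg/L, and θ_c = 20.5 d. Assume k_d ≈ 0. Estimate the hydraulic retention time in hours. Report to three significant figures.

τ ≈ 26.8 h

Biomass mass balance (decay neglected): V·X = Y·Q·(S₀ − S)·θ_c, so V = 0.523 × 13.5 × (394 − 16.0) × 20.5 / 3630 = 15.07 m³.
τ = V/Q = 15.07/13.5 = 1.116 d, or 26.79 h.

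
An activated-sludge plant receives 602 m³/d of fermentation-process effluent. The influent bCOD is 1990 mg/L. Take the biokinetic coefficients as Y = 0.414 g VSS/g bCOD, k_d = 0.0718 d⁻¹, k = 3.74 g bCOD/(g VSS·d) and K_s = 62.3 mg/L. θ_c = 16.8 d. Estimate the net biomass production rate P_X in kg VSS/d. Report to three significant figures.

P_X ≈ 224 kg VSS/d

From the Monod/SRT balance for a CMAS, S = K_s·(1+k_d θ_c)/[θ_c·(Y k − k_d) − 1] = 62.3 × (1 + 0.0718 × 16.8) / [16.8 × (0.414 × 3.74 − 0.0718) − 1] = 137.4 / 23.81 = 5.774 mg/L.
Correct the yield for decay: Y_obs = Y/(1 + k_d θ_c) = 0.414 / (1 + 0.0718 × 16.8) = 0.414 / 2.206 = 0.1876.
Q·(S₀ − S) = 602 × (1990 − 5.77) × 10⁻³ = 1195 kg/d removed.
Net biomass production P_X = Y_obs × Q·(S₀ − S) = 0.1876 × 1195 = 224.1 kg VSS/d.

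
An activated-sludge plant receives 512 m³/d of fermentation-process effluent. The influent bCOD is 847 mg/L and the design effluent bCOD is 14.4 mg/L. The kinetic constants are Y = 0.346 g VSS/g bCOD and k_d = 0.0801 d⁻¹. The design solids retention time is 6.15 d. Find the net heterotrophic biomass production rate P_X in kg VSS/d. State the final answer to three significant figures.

P_X ≈ 98.8 kg VSS/d

Correct the yield for decay: Y_obs = Y/(1 + k_d θ_c) = 0.346 / (1 + 0.0801 × 6.15) = 0.346 / 1.493 = 0.2318.
Mass of bCOD removed per day: Q(S₀ − S) = 512 × 832.6 g/m³ = 426.3 kg/d.
P_X = Y_obs · Q(S₀ − S) = 0.2318 × 426.3 = 98.82 kg VSS/d.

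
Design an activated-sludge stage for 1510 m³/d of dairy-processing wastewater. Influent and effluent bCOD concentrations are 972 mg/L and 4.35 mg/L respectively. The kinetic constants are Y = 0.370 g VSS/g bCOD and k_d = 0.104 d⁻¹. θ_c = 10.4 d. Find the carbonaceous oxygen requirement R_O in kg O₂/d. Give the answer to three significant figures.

Y_obs = Y / (1 + k_d θ_c) = 0.370 / (1 + 0.104 × 10.4) = 0.370 / 2.082 = 0.1777.
Mass of bCOD removed per day: Q(S₀ − S) = 1510 × 967.6 g/m³ = 1461 kg/d.
Biomass synthesised: P_X = Y_obs × 1461 = 259.7 kg VSS/d.
R_O = Q·(S₀ − S) − 1.42·P_X = 1461 − 1.42 × 259.7 = 1092 kg O₂/d.

R_O ≈ 1090 kg O₂/d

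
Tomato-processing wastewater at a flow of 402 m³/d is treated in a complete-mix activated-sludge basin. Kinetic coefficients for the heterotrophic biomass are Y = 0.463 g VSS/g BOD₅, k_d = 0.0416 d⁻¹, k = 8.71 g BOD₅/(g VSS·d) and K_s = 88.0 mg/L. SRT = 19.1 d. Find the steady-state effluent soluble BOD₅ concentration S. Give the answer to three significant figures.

S ≈ 2.10 mg/L

Effluent substrate depends only on kinetics and SRT: S = K_s(1 + k_d θ_c) / [θ_c(Yk − k_d) − 1] = 88.0 × (1 + 0.0416 × 19.1) / [19.1 × (0.463 × 8.71 − 0.0416) − 1] = 157.9 / 75.23 = 2.099 mg/L.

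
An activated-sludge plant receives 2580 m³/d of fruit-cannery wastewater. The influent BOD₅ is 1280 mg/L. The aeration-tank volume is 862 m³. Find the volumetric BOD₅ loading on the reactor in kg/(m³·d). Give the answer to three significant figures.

Applied BOD₅ load per unit volume = Q·S₀/V = (2580 × 1280/1000)/862.0 = 3.831 kg BOD₅·m⁻³·d⁻¹.

L_v ≈ 3.83 kg BOD₅/(m³·d)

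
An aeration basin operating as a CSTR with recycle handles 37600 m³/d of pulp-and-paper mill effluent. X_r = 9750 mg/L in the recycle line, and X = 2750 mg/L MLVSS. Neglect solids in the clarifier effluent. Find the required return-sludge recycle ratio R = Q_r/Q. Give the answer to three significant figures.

Solids balance on the clarifier gives (1+R)X = R·X_r, so R = X/(X_r − X) = 2750 / (9750 − 2750) = 0.3929.

R ≈ 0.393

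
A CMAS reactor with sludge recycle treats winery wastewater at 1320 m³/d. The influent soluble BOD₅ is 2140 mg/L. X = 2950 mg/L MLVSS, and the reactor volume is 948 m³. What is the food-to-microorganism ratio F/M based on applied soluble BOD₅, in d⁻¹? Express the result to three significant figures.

F/M ≈ 1.01 d⁻¹

F/M = Q·S₀ / (V·X) = 1320 × 2140 / (948.0 × 2950) = 1.010 g soluble BOD₅·(g VSS·d)⁻¹.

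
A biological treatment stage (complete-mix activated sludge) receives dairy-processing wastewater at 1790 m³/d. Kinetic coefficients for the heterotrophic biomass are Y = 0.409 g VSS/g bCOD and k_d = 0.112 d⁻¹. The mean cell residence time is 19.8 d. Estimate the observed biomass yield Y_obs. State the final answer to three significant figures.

Y_obs ≈ 0.127 g VSS/g bCOD

Y_obs = Y / (1 + k_d θ_c) = 0.409 / (1 + 0.112 × 19.8) = 0.409 / 3.218 = 0.1271.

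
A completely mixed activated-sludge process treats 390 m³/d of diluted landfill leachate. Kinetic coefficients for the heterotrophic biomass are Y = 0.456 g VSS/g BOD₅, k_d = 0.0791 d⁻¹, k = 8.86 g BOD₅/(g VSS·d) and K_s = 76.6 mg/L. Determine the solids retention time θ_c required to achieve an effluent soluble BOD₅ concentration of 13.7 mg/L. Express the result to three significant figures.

θ_c ≈ 1.87 d

Specific growth rate at S = 13.7 mg/L: μ = YkS/(K_s+S) = 0.456·8.86·13.7/(76.6+13.7) = 0.6130 d⁻¹.
1/θ_c = 0.6130 − 0.0791 = 0.5339 d⁻¹, so θ_c = 1.873 d.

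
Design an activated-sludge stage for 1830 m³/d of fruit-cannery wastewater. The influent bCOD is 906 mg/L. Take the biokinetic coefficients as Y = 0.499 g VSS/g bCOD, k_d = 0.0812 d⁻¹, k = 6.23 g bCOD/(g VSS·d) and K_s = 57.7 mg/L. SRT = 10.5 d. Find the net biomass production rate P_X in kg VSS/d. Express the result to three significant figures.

For a completely mixed reactor with recycle the Lawrence–McCarty relation gives S = K_s·(1 + k_d·θ_c) / [θ_c·(Y·k − k_d) − 1] = 57.7 × (1 + 0.0812 × 10.5) / [10.5 × (0.499 × 6.23 − 0.0812) − 1] = 106.9 / 30.79 = 3.472 mg/L.
The observed yield is Y_obs = Y/(1 + k_d·θ_c) = 0.499 / (1 + 0.0812 × 10.5) = 0.499 / 1.853 = 0.2694 g VSS per g bCOD removed.
Substrate removed = Q·(S₀ − S) = 1830 m³/d × (906 − 3.47) g/m³ = 1.65×10^6 g/d = 1652 kg/d.
P_X = Y_obs · Q(S₀ − S) = 0.2694 × 1652 = 444.9 kg VSS/d.

P_X ≈ 445 kg VSS/d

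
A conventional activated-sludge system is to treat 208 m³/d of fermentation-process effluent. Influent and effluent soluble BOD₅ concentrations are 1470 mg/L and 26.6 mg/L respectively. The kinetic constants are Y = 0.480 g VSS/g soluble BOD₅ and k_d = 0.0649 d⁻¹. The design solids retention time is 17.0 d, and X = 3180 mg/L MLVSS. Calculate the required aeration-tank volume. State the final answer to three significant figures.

V ≈ 366 m³

Steady-state biomass mass balance: V·X·(1 + k_d·θ_c) = Y·Q·(S₀ − S)·θ_c, so V = 0.480 × 208 × (1470 − 26.6) × 17.0 / [3180 × (1 + 0.0649 × 17.0)] = 2.45×10^6 / 6688 = 366.3 m³.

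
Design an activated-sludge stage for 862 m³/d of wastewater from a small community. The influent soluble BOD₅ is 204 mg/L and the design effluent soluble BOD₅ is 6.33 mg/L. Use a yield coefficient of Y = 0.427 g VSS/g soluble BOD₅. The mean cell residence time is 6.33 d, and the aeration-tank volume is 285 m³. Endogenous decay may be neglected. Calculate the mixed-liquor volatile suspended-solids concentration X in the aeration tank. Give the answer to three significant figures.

X = Y·Q·ΔS·θ_c / V = 0.427 × 862 × (204 − 6.33) × 6.33 / 285 = 1616 mg/L.

X ≈ 1620 mg/L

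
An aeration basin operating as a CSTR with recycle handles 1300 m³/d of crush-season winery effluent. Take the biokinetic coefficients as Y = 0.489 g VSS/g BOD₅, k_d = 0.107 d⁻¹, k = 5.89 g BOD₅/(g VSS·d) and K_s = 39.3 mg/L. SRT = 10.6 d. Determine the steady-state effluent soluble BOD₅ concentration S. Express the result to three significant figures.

S ≈ 2.95 mg/L

From the Monod/SRT balance for a CMAS, S = K_s·(1+k_d θ_c)/[θ_c·(Y k − k_d) − 1] = 39.3 × (1 + 0.107 × 10.6) / [10.6 × (0.489 × 5.89 − 0.107) − 1] = 83.87 / 28.40 = 2.954 mg/L.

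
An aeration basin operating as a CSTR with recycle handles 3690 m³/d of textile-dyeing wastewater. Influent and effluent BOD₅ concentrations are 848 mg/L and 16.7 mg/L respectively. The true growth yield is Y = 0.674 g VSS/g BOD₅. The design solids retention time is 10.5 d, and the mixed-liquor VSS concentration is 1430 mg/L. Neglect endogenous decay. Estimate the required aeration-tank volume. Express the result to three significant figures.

V ≈ 15200 m³

Biomass mass balance (decay neglected): V·X = Y·Q·(S₀ − S)·θ_c, so V = 0.674 × 3690 × (848 − 16.7) × 10.5 / 1430 = 15181 m³.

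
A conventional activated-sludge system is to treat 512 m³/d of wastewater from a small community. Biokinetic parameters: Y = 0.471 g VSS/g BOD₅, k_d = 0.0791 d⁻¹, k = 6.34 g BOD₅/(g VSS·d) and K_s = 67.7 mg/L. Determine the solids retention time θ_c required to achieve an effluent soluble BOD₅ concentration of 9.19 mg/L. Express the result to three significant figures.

θ_c ≈ 3.60 d

At the target effluent, Y k S/(K_s+S) = 0.471×6.34×9.19/76.89 = 0.3569 d⁻¹.
Then 1/θ_c = μ − k_d = 0.3569 − 0.0791 = 0.2778 d⁻¹, giving θ_c = 3.600 d.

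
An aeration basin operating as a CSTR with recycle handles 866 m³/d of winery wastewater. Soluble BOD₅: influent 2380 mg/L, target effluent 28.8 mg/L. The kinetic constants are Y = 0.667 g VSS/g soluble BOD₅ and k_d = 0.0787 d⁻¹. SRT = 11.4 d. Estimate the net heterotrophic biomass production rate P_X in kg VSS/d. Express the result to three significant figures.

P_X ≈ 716 kg VSS/d

Observed yield with endogenous decay: Y_obs = Y / (1 + k_d·θ_c) = 0.667 / (1 + 0.0787 × 11.4) = 0.667 / 1.897 = 0.3516 g VSS/g soluble BOD₅.
Q·(S₀ − S) = 866 × (2380 − 28.8) × 10⁻³ = 2036 kg/d removed.
Net biomass production P_X = Y_obs × Q·(S₀ − S) = 0.3516 × 2036 = 715.9 kg VSS/d.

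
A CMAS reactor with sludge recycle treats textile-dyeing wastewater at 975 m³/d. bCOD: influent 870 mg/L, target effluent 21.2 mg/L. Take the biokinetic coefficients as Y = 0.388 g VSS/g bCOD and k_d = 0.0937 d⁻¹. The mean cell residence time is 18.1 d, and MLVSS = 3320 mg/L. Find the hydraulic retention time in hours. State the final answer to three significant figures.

Steady-state biomass mass balance: V·X·(1 + k_d·θ_c) = Y·Q·(S₀ − S)·θ_c, so V = 0.388 × 975 × (870 − 21.2) × 18.1 / [3320 × (1 + 0.0937 × 18.1)] = 5.81×10^6 / 8951 = 649.3 m³.
Hydraulic retention time τ = V/Q = 649.3 / 975 = 0.6660 d = 15.98 h.

τ ≈ 16.0 h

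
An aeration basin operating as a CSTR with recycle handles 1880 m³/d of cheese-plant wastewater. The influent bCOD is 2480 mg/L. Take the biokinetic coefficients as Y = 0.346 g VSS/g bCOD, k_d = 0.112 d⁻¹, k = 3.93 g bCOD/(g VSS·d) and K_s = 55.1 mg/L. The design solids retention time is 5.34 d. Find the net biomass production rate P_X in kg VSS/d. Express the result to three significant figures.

P_X ≈ 1000 kg VSS/d

From the Monod/SRT balance for a CMAS, S = K_s·(1+k_d θ_c)/[θ_c·(Y k − k_d) − 1] = 55.1 × (1 + 0.112 × 5.34) / [5.34 × (0.346 × 3.93 − 0.112) − 1] = 88.05 / 5.663 = 15.55 mg/L.
Y_obs = Y / (1 + k_d θ_c) = 0.346 / (1 + 0.112 × 5.34) = 0.346 / 1.598 = 0.2165.
Q·(S₀ − S) = 1880 × (2480 − 15.5) × 10⁻³ = 4633 kg/d removed.
So the net sludge growth is P_X = 0.2165 × 4633 = 1003 kg VSS/d.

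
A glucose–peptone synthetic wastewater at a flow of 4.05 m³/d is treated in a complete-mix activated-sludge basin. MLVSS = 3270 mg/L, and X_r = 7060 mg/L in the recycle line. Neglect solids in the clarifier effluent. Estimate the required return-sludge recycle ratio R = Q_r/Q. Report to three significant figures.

Mass balance around the secondary clarifier (neglecting effluent solids): R = X / (X_r − X) = 3270 / (7060 − 3270) = 0.8628.

R ≈ 0.863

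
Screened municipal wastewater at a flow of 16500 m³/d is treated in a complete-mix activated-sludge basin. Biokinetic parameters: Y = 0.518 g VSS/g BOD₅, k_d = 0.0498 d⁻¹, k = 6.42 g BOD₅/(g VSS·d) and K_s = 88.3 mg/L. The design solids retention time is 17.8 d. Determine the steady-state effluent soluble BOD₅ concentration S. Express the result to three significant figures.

Effluent substrate depends only on kinetics and SRT: S = K_s(1 + k_d θ_c) / [θ_c(Yk − k_d) − 1] = 88.3 × (1 + 0.0498 × 17.8) / [17.8 × (0.518 × 6.42 − 0.0498) − 1] = 166.6 / 57.31 = 2.907 mg/L.

S ≈ 2.91 mg/L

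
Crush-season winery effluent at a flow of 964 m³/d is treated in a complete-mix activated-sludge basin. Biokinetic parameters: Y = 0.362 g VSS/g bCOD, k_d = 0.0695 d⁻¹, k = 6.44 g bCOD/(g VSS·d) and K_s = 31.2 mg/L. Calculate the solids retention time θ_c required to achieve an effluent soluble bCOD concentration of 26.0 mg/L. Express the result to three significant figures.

Specific growth rate at S = 26.0 mg/L: μ = YkS/(K_s+S) = 0.362·6.44·26.0/(31.2+26.0) = 1.060 d⁻¹.
θ_c = 1/(μ − k_d) = 1/(1.060 − 0.0695) = 1/0.9902 = 1.010 d.

θ_c ≈ 1.01 d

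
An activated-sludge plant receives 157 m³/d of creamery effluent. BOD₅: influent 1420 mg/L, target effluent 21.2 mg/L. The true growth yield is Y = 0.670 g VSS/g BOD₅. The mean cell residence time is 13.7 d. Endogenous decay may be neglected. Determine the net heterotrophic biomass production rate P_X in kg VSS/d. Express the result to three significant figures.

Since k_d ≈ 0, Y_obs = Y = 0.670 g VSS/g BOD₅.
ΔS = 1420 − 21.2 = 1399 mg/L, so the substrate removal rate is 157 × 1399/1000 = 219.6 kg BOD₅/d.
P_X = Y_obs · Q(S₀ − S) = 0.6700 × 219.6 = 147.1 kg VSS/d.

P_X ≈ 147 kg VSS/d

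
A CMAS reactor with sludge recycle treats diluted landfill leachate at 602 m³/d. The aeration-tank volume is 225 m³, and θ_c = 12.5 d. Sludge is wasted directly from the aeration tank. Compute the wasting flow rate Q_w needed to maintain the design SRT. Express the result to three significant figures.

Q_w ≈ 18.0 m³/d

Wasting from the aeration tank: Q_w = V / θ_c = 225.0 / 12.5 = 18.00 m³/d.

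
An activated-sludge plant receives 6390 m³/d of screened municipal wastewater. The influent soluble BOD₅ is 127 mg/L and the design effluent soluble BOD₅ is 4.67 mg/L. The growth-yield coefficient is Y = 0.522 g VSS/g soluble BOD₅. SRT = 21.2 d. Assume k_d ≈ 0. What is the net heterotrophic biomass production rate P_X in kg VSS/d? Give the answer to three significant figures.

No decay correction is needed, so Y_obs = Y = 0.522.
Mass of soluble BOD₅ removed per day: Q(S₀ − S) = 6390 × 122.3 g/m³ = 781.7 kg/d.
Biomass produced: P_X = Y_obs·Q·ΔS = 0.5220 × 781.7 ≈ 408.0 kg VSS/d.

P_X ≈ 408 kg VSS/d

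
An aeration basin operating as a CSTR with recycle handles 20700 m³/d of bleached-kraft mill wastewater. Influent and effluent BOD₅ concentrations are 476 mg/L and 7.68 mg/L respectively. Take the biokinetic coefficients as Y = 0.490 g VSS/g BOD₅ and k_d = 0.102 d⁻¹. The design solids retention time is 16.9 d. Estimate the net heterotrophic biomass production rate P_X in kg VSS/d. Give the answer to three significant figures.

Y_obs = Y / (1 + k_d θ_c) = 0.490 / (1 + 0.102 × 16.9) = 0.490 / 2.724 = 0.1799.
Substrate removed = Q·(S₀ − S) = 20700 m³/d × (476 − 7.68) g/m³ = 9.69×10^6 g/d = 9694 kg/d.
Biomass produced: P_X = Y_obs·Q·ΔS = 0.1799 × 9694 ≈ 1744 kg VSS/d.

P_X ≈ 1740 kg VSS/d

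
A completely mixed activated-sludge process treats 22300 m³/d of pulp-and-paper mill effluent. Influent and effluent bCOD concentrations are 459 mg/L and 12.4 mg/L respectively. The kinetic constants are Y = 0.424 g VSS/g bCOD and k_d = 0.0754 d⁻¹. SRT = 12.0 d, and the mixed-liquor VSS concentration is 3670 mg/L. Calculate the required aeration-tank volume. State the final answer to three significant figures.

Rearranging the biomass balance for a CMAS with decay, V = Y·Q·ΔS·θ_c / [X·(1+k_d θ_c)] = 0.424 × 22300 × (459 − 12.4) × 12.0 / [3670 × (1 + 0.0754 × 12.0)] = 5.07×10^7 / 6991 = 7249 m³.

V ≈ 7250 m³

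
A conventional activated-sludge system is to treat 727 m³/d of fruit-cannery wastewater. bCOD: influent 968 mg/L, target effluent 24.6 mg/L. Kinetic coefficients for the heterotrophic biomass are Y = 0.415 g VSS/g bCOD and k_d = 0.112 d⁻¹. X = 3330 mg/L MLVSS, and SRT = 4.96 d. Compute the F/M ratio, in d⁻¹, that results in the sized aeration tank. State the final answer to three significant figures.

F/M ≈ 0.775 d⁻¹

Rearranging the biomass balance for a CMAS with decay, V = Y·Q·ΔS·θ_c / [X·(1+k_d θ_c)] = 0.415 × 727 × (968 − 24.6) × 4.96 / [3330 × (1 + 0.112 × 4.96)] = 1.41×10^6 / 5180 = 272.5 m³.
F/M = Q·S₀ / (V·X) = 727 × 968 / (272.5 × 3330) = 0.7754 g bCOD·(g VSS·d)⁻¹.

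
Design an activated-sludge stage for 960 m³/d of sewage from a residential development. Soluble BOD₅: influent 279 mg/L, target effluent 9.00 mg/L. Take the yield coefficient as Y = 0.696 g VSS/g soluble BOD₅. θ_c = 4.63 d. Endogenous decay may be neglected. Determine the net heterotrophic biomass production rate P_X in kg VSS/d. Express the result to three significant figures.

P_X ≈ 180 kg VSS/d

No decay correction is needed, so Y_obs = Y = 0.696.
Mass of soluble BOD₅ removed per day: Q(S₀ − S) = 960 × 270.0 g/m³ = 259.2 kg/d.
P_X = Y_obs · Q(S₀ − S) = 0.6960 × 259.2 = 180.4 kg VSS/d.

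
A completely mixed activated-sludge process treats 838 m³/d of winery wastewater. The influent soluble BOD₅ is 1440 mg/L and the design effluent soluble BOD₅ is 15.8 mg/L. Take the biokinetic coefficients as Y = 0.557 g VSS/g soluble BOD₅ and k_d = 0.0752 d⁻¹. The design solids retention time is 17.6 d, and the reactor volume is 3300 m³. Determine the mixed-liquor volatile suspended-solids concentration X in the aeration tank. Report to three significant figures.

From V·X·(1 + k_d·θ_c) = Y·Q·(S₀ − S)·θ_c: X = 0.557 × 838 × (1440 − 15.8) × 17.6 / [3300 × (1 + 0.0752 × 17.6)] = 1526 mg/L.

X ≈ 1530 mg/L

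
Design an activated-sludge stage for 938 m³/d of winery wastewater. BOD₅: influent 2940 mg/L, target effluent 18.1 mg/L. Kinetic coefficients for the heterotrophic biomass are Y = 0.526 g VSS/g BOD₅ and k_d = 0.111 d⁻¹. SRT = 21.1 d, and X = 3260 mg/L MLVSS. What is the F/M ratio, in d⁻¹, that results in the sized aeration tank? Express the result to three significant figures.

Steady-state biomass mass balance: V·X·(1 + k_d·θ_c) = Y·Q·(S₀ − S)·θ_c, so V = 0.526 × 938 × (2940 − 18.1) × 21.1 / [3260 × (1 + 0.111 × 21.1)] = 3.04×10^7 / 10895 = 2792 m³.
F/M = applied load / biomass = Q·S₀/(V·X) = 938 × 2940 / (2792 × 3260) = 0.3030 d⁻¹.

F/M ≈ 0.303 d⁻¹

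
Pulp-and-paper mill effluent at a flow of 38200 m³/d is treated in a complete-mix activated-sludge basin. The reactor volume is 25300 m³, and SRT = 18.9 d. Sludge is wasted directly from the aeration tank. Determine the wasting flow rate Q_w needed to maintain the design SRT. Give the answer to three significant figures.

Wasting from the aeration tank: Q_w = V / θ_c = 25300 / 18.9 = 1339 m³/d.

Q_w ≈ 1340 m³/d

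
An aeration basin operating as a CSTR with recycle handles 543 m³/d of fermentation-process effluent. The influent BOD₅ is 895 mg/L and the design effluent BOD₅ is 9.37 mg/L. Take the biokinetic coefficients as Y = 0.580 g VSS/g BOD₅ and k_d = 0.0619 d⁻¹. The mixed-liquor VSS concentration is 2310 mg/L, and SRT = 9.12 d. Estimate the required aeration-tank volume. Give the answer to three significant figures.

Rearranging the biomass balance for a CMAS with decay, V = Y·Q·ΔS·θ_c / [X·(1+k_d θ_c)] = 0.580 × 543 × (895 − 9.37) × 9.12 / [2310 × (1 + 0.0619 × 9.12)] = 2.54×10^6 / 3614 = 703.8 m³.

V ≈ 704 m³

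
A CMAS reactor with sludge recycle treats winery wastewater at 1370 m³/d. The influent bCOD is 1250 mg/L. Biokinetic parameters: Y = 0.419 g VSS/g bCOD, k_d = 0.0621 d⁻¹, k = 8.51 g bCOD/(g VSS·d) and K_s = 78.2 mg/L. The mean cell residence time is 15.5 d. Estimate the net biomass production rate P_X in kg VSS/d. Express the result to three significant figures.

Effluent substrate depends only on kinetics and SRT: S = K_s(1 + k_d θ_c) / [θ_c(Yk − k_d) − 1] = 78.2 × (1 + 0.0621 × 15.5) / [15.5 × (0.419 × 8.51 − 0.0621) − 1] = 153.5 / 53.31 = 2.879 mg/L.
The observed yield is Y_obs = Y/(1 + k_d·θ_c) = 0.419 / (1 + 0.0621 × 15.5) = 0.419 / 1.963 = 0.2135 g VSS per g bCOD removed.
Mass of bCOD removed per day: Q(S₀ − S) = 1370 × 1247 g/m³ = 1709 kg/d.
Net biomass production P_X = Y_obs × Q·(S₀ − S) = 0.2135 × 1709 = 364.8 kg VSS/d.

P_X ≈ 365 kg VSS/d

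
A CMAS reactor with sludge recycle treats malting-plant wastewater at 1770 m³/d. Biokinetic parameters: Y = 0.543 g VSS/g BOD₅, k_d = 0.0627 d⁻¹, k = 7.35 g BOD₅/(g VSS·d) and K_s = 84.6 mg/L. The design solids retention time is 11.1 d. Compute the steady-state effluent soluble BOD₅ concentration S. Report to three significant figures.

S ≈ 3.37 mg/L

Effluent substrate depends only on kinetics and SRT: S = K_s(1 + k_d θ_c) / [θ_c(Yk − k_d) − 1] = 84.6 × (1 + 0.0627 × 11.1) / [11.1 × (0.543 × 7.35 − 0.0627) − 1] = 143.5 / 42.60 = 3.368 mg/L.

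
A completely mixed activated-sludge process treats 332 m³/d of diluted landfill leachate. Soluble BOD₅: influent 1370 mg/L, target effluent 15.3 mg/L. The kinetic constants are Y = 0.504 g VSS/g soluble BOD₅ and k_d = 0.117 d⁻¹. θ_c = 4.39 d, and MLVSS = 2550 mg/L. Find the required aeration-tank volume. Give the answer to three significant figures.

V ≈ 258 m³

Steady-state biomass mass balance: V·X·(1 + k_d·θ_c) = Y·Q·(S₀ − S)·θ_c, so V = 0.504 × 332 × (1370 − 15.3) × 4.39 / [2550 × (1 + 0.117 × 4.39)] = 9.95×10^5 / 3860 = 257.8 m³.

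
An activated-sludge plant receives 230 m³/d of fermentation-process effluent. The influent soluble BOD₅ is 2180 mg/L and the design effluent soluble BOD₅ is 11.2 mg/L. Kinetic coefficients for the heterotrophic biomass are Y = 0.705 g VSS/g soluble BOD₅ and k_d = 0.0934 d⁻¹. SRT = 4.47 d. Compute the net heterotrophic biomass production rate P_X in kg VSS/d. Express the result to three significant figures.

P_X ≈ 248 kg VSS/d

Correct the yield for decay: Y_obs = Y/(1 + k_d θ_c) = 0.705 / (1 + 0.0934 × 4.47) = 0.705 / 1.417 = 0.4974.
Mass of soluble BOD₅ removed per day: Q(S₀ − S) = 230 × 2169 g/m³ = 498.8 kg/d.
Net biomass production P_X = Y_obs × Q·(S₀ − S) = 0.4974 × 498.8 = 248.1 kg VSS/d.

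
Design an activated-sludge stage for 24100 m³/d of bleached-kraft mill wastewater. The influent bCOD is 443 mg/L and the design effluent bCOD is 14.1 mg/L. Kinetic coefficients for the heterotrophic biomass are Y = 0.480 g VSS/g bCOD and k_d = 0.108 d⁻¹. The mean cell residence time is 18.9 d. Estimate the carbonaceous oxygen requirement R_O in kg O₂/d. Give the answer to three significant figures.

The observed yield is Y_obs = Y/(1 + k_d·θ_c) = 0.480 / (1 + 0.108 × 18.9) = 0.480 / 3.041 = 0.1578 g VSS per g bCOD removed.
Mass of bCOD removed per day: Q(S₀ − S) = 24100 × 428.9 g/m³ = 10336 kg/d.
P_X = Y_obs·Q·(S₀ − S) = 0.1578 × 10336 = 1631 kg VSS/d.
R_O = Q·(S₀ − S) − 1.42·P_X = 10336 − 1.42 × 1631 = 8020 kg O₂/d.

R_O ≈ 8020 kg O₂/d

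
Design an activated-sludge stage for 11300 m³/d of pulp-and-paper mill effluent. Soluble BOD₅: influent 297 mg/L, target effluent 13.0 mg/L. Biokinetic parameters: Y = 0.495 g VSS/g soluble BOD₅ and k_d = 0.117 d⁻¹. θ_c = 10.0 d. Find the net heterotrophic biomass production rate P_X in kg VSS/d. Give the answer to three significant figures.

P_X ≈ 732 kg VSS/d

The observed yield is Y_obs = Y/(1 + k_d·θ_c) = 0.495 / (1 + 0.117 × 10.0) = 0.495 / 2.170 = 0.2281 g VSS per g soluble BOD₅ removed.
ΔS = 297 − 13.0 = 284.0 mg/L, so the substrate removal rate is 11300 × 284.0/1000 = 3209 kg soluble BOD₅/d.
P_X = Y_obs · Q(S₀ − S) = 0.2281 × 3209 = 732.1 kg VSS/d.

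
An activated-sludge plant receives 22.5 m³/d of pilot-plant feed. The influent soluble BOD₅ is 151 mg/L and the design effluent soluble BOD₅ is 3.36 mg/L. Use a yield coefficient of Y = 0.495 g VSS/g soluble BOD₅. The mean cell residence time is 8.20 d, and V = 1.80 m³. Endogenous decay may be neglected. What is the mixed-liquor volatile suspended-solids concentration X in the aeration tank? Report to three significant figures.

From V·X = Y·Q·(S₀ − S)·θ_c (decay neglected): X = 0.495 × 22.5 × (151 − 3.36) × 8.20 / 1.80 = 7491 mg/L.

X ≈ 7490 mg/L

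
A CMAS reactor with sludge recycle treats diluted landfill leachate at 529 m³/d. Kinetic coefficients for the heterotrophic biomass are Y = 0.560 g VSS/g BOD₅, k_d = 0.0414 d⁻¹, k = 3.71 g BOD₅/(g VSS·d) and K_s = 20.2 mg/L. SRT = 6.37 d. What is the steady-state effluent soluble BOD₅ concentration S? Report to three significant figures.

S ≈ 2.13 mg/L

Effluent substrate depends only on kinetics and SRT: S = K_s(1 + k_d θ_c) / [θ_c(Yk − k_d) − 1] = 20.2 × (1 + 0.0414 × 6.37) / [6.37 × (0.560 × 3.71 − 0.0414) − 1] = 25.53 / 11.97 = 2.132 mg/L.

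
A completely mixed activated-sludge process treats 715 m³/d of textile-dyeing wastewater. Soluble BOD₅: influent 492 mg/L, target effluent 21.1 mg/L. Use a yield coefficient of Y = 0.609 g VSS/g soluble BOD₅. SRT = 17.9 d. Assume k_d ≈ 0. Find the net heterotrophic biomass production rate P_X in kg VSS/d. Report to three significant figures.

No decay correction is needed, so Y_obs = Y = 0.609.
Mass of soluble BOD₅ removed per day: Q(S₀ − S) = 715 × 470.9 g/m³ = 336.7 kg/d.
So the net sludge growth is P_X = 0.6090 × 336.7 = 205.0 kg VSS/d.

P_X ≈ 205 kg VSS/d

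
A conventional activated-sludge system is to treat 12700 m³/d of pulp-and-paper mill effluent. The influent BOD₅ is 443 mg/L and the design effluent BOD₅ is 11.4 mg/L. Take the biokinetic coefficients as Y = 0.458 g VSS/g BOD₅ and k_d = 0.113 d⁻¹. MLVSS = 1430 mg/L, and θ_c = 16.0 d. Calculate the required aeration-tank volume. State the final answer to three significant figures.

V ≈ 10000 m³

Rearranging the biomass balance for a CMAS with decay, V = Y·Q·ΔS·θ_c / [X·(1+k_d θ_c)] = 0.458 × 12700 × (443 − 11.4) × 16.0 / [1430 × (1 + 0.113 × 16.0)] = 4.02×10^7 / 4015 = 10003 m³.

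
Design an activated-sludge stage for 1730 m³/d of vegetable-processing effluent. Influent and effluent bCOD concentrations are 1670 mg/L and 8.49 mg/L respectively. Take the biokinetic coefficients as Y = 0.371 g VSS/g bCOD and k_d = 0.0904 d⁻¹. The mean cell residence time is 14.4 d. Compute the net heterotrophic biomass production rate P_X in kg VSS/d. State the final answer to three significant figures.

P_X ≈ 463 kg VSS/d

Observed yield with endogenous decay: Y_obs = Y / (1 + k_d·θ_c) = 0.371 / (1 + 0.0904 × 14.4) = 0.371 / 2.302 = 0.1612 g VSS/g bCOD.
Q·(S₀ − S) = 1730 × (1670 − 8.49) × 10⁻³ = 2874 kg/d removed.
P_X = Y_obs · Q(S₀ − S) = 0.1612 × 2874 = 463.3 kg VSS/d.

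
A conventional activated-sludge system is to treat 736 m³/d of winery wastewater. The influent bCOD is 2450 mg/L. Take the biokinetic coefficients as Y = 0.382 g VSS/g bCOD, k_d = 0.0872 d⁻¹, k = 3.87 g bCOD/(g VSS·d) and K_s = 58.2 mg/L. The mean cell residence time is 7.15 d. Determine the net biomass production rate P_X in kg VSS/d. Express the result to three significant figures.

Effluent substrate depends only on kinetics and SRT: S = K_s(1 + k_d θ_c) / [θ_c(Yk − k_d) − 1] = 58.2 × (1 + 0.0872 × 7.15) / [7.15 × (0.382 × 3.87 − 0.0872) − 1] = 94.49 / 8.947 = 10.56 mg/L.
Correct the yield for decay: Y_obs = Y/(1 + k_d θ_c) = 0.382 / (1 + 0.0872 × 7.15) = 0.382 / 1.623 = 0.2353.
Mass of bCOD removed per day: Q(S₀ − S) = 736 × 2439 g/m³ = 1795 kg/d.
P_X = Y_obs · Q(S₀ − S) = 0.2353 × 1795 = 422.5 kg VSS/d.

P_X ≈ 422 kg VSS/d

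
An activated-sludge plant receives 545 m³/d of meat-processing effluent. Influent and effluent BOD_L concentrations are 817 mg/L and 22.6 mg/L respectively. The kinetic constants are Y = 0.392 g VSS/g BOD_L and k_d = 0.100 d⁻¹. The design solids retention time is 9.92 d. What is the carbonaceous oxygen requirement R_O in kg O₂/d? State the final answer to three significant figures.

R_O ≈ 312 kg O₂/d

Correct the yield for decay: Y_obs = Y/(1 + k_d θ_c) = 0.392 / (1 + 0.100 × 9.92) = 0.392 / 1.992 = 0.1968.
Substrate removed = Q·(S₀ − S) = 545 m³/d × (817 − 22.6) g/m³ = 4.33×10^5 g/d = 432.9 kg/d.
P_X = Y_obs·Q·(S₀ − S) = 0.1968 × 432.9 = 85.20 kg VSS/d.
R_O = Q·(S₀ − S) − 1.42·P_X = 432.9 − 1.42 × 85.20 = 312.0 kg O₂/d.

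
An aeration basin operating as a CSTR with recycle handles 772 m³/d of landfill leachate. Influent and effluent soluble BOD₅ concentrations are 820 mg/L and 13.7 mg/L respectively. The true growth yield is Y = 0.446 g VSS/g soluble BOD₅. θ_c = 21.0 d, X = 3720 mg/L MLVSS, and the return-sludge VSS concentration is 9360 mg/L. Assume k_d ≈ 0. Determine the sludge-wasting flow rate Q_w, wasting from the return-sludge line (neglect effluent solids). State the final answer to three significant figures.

Q_w ≈ 29.7 m³/d

With k_d = 0 the design equation reduces to V = Y Q (S₀−S) θ_c / X = 0.446 × 772 × (820 − 13.7) × 21.0 / 3720 = 1567 m³.
Wasting from the return line (neglecting effluent solids): Q_w = V·X / (θ_c·X_r) = 1567 × 3720 / (21.0 × 9360) = 29.66 m³/d.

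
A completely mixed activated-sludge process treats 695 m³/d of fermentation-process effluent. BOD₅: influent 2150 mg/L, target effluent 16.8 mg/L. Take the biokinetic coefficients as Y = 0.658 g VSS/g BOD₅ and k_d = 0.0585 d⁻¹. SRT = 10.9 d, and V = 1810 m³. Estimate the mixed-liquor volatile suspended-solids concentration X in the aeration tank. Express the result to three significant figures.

X ≈ 3590 mg/L

X = Y·Q·ΔS·θ_c / [V·(1 + k_d θ_c)] = 0.658 × 695 × (2150 − 16.8) × 10.9 / [1810 × (1 + 0.0585 × 10.9)] = 3587 mg/L.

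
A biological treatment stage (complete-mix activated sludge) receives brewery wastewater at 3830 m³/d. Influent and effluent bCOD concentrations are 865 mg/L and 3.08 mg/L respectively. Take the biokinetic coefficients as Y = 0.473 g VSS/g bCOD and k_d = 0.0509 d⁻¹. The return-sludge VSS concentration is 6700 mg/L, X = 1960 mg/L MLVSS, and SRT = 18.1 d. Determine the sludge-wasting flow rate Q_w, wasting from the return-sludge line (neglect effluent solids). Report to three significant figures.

Q_w ≈ 121 m³/d

Rearranging the biomass balance for a CMAS with decay, V = Y·Q·ΔS·θ_c / [X·(1+k_d θ_c)] = 0.473 × 3830 × (865 − 3.08) × 18.1 / [1960 × (1 + 0.0509 × 18.1)] = 2.83×10^7 / 3766 = 7505 m³.
θ_c = V·X/(Q_w·X_r) when wasting from the recycle, so Q_w = V·X/(θ_c·X_r) = 7505 × 1960 / (18.1 × 6700) = 121.3 m³/d.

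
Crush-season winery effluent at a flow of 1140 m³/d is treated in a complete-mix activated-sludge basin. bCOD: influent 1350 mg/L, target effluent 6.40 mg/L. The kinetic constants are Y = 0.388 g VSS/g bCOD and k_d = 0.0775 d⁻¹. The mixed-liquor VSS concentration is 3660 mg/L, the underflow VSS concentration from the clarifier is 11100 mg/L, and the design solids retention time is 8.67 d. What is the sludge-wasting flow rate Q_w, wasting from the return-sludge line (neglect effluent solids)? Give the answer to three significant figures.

Q_w ≈ 32.0 m³/d

Steady-state biomass mass balance: V·X·(1 + k_d·θ_c) = Y·Q·(S₀ − S)·θ_c, so V = 0.388 × 1140 × (1350 − 6.40) × 8.67 / [3660 × (1 + 0.0775 × 8.67)] = 5.15×10^6 / 6119 = 842.0 m³.
θ_c = V·X/(Q_w·X_r) when wasting from the recycle, so Q_w = V·X/(θ_c·X_r) = 842.0 × 3660 / (8.67 × 11100) = 32.02 m³/d.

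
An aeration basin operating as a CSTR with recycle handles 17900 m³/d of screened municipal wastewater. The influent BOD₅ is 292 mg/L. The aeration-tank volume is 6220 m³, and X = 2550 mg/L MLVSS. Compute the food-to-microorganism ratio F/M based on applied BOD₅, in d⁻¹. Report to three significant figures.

F/M ≈ 0.330 d⁻¹

Food-to-microorganism ratio F/M = Q S₀ / (V X) = 17900 × 292 / (6220 × 2550) = 0.3295 d⁻¹.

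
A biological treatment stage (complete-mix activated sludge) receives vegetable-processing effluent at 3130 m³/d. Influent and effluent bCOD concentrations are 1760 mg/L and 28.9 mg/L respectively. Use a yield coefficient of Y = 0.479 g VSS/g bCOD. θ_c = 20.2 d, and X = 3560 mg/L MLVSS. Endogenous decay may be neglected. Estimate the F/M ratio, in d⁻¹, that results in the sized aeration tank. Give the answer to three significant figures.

V·X = Y·Q·ΔS·θ_c gives V = 0.479 × 3130 × (1760 − 28.9) × 20.2 / 3560 = 14727 m³.
F/M = applied load / biomass = Q·S₀/(V·X) = 3130 × 1760 / (14727 × 3560) = 0.1051 d⁻¹.

F/M ≈ 0.105 d⁻¹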